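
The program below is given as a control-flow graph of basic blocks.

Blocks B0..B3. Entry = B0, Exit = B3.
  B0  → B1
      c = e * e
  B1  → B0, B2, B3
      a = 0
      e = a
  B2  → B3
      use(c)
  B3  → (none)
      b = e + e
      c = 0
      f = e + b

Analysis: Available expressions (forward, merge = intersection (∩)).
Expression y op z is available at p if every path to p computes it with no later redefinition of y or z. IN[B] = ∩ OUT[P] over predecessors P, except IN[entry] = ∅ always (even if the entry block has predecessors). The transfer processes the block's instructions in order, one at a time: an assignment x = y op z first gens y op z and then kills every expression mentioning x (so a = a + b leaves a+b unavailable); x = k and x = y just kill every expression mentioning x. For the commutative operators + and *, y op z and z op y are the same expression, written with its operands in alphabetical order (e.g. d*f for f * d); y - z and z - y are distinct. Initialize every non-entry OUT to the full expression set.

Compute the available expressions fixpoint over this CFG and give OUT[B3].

Answer: {b+e, e+e}

Trace:
Per-block solution:
  B0:  IN={}  OUT={e*e}
  B1:  IN={e*e}  OUT={}
  B2:  IN={}  OUT={}
  B3:  IN={}  OUT={b+e, e+e}

Merge at B3: IN[B3] = OUT[B1] ∩ OUT[B2] = {}
Applying B3's transfer function to that IN value gives OUT[B3] (row B3 above).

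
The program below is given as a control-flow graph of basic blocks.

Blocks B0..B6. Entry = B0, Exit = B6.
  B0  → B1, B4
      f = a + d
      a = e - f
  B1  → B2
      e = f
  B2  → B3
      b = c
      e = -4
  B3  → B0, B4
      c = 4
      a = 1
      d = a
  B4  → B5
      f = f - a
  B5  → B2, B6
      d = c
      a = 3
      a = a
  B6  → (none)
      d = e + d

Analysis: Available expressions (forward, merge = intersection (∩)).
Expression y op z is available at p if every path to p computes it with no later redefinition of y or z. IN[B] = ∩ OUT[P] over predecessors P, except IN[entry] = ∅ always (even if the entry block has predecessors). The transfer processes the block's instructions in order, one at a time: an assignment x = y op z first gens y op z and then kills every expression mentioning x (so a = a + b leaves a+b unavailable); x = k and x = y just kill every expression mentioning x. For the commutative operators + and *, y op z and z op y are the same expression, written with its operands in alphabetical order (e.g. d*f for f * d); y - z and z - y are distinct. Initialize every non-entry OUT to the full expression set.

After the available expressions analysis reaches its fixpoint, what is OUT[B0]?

Fixpoint table:
  B0:  IN={}  OUT={e-f}
  B1:  IN={e-f}  OUT={}
  B2:  IN={}  OUT={}
  B3:  IN={}  OUT={}
  B4:  IN={}  OUT={}
  B5:  IN={}  OUT={}
  B6:  IN={}  OUT={}

Merge at B0 (entry node, so the boundary value {} is joined with the incoming edge(s)): IN[B0] = {} ∩ OUT[B3] = {}
Applying B0's transfer function to that IN value gives OUT[B0] (row B0 above).

Answer: {e-f}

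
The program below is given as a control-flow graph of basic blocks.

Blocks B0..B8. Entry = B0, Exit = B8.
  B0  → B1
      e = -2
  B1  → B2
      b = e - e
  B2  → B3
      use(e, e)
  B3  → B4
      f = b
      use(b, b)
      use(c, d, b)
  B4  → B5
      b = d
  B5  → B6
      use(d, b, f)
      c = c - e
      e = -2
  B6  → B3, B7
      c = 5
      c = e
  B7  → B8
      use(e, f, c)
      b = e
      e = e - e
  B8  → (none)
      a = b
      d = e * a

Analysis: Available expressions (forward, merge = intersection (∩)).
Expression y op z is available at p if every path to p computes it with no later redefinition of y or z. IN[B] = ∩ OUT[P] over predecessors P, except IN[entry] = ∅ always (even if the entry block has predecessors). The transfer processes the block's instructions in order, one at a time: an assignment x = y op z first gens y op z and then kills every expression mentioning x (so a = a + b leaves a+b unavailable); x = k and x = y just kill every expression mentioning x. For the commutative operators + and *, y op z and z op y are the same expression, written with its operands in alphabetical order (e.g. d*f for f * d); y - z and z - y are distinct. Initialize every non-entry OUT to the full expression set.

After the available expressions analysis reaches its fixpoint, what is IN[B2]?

Converged values:
  B0: | IN={} | OUT={}
  B1: | IN={} | OUT={e-e}
  B2: | IN={e-e} | OUT={e-e}
  B3: | IN={} | OUT={}
  B4: | IN={} | OUT={}
  B5: | IN={} | OUT={}
  B6: | IN={} | OUT={}
  B7: | IN={} | OUT={}
  B8: | IN={} | OUT={a*e}

Merge at B2: IN[B2] = OUT[B1] = {e-e}

Answer: {e-e}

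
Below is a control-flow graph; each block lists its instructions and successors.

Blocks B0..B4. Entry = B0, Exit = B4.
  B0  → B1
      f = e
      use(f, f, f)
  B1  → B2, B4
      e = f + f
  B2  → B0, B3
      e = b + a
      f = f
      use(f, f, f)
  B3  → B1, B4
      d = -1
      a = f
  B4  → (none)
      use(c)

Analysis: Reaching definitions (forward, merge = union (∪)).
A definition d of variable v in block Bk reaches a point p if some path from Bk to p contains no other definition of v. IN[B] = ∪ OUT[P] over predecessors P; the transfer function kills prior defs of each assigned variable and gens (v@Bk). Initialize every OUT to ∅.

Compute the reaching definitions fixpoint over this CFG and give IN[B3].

Converged values:
  B0:  IN={a@B3, d@B3, e@B2, f@B2}  OUT={a@B3, d@B3, e@B2, f@B0}
  B1:  IN={a@B3, d@B3, e@B2, f@B0, f@B2}  OUT={a@B3, d@B3, e@B1, f@B0, f@B2}
  B2:  IN={a@B3, d@B3, e@B1, f@B0, f@B2}  OUT={a@B3, d@B3, e@B2, f@B2}
  B3:  IN={a@B3, d@B3, e@B2, f@B2}  OUT={a@B3, d@B3, e@B2, f@B2}
  B4:  IN={a@B3, d@B3, e@B1, e@B2, f@B0, f@B2}  OUT={a@B3, d@B3, e@B1, e@B2, f@B0, f@B2}

Merge at B3: IN[B3] = OUT[B2] = {a@B3, d@B3, e@B2, f@B2}

Answer: {a@B3, d@B3, e@B2, f@B2}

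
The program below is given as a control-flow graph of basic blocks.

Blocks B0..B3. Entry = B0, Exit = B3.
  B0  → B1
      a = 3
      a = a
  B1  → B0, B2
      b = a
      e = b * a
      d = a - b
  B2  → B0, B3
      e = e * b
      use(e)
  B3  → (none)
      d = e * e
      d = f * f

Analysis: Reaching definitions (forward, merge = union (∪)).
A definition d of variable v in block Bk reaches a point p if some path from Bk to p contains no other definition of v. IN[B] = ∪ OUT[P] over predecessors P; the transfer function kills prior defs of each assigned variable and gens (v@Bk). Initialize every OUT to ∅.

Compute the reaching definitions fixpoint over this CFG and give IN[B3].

Converged values:
  B0: | IN={a@B0, b@B1, d@B1, e@B1, e@B2} | OUT={a@B0, b@B1, d@B1, e@B1, e@B2}
  B1: | IN={a@B0, b@B1, d@B1, e@B1, e@B2} | OUT={a@B0, b@B1, d@B1, e@B1}
  B2: | IN={a@B0, b@B1, d@B1, e@B1} | OUT={a@B0, b@B1, d@B1, e@B2}
  B3: | IN={a@B0, b@B1, d@B1, e@B2} | OUT={a@B0, b@B1, d@B3, e@B2}

Merge at B3: IN[B3] = OUT[B2] = {a@B0, b@B1, d@B1, e@B2}

Answer: {a@B0, b@B1, d@B1, e@B2}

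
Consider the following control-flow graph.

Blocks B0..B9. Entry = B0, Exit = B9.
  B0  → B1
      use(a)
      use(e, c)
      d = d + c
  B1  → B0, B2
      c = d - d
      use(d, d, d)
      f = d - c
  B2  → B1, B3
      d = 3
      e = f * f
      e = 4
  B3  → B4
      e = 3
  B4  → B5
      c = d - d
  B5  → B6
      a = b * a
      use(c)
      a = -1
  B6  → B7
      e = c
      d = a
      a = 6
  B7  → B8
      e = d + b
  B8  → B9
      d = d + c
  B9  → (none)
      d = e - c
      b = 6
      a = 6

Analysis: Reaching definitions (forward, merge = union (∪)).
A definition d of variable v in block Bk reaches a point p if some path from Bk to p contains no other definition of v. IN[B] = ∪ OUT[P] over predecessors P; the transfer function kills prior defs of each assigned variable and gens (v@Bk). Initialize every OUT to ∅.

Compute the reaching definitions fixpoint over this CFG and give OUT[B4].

Converged values:
  B0:  IN={c@B1, d@B0, d@B2, e@B2, f@B1}  OUT={c@B1, d@B0, e@B2, f@B1}
  B1:  IN={c@B1, d@B0, d@B2, e@B2, f@B1}  OUT={c@B1, d@B0, d@B2, e@B2, f@B1}
  B2:  IN={c@B1, d@B0, d@B2, e@B2, f@B1}  OUT={c@B1, d@B2, e@B2, f@B1}
  B3:  IN={c@B1, d@B2, e@B2, f@B1}  OUT={c@B1, d@B2, e@B3, f@B1}
  B4:  IN={c@B1, d@B2, e@B3, f@B1}  OUT={c@B4, d@B2, e@B3, f@B1}
  B5:  IN={c@B4, d@B2, e@B3, f@B1}  OUT={a@B5, c@B4, d@B2, e@B3, f@B1}
  B6:  IN={a@B5, c@B4, d@B2, e@B3, f@B1}  OUT={a@B6, c@B4, d@B6, e@B6, f@B1}
  B7:  IN={a@B6, c@B4, d@B6, e@B6, f@B1}  OUT={a@B6, c@B4, d@B6, e@B7, f@B1}
  B8:  IN={a@B6, c@B4, d@B6, e@B7, f@B1}  OUT={a@B6, c@B4, d@B8, e@B7, f@B1}
  B9:  IN={a@B6, c@B4, d@B8, e@B7, f@B1}  OUT={a@B9, b@B9, c@B4, d@B9, e@B7, f@B1}

Merge at B4: IN[B4] = OUT[B3] = {c@B1, d@B2, e@B3, f@B1}
Applying B4's transfer function to that IN value gives OUT[B4] (row B4 above).

Answer: {c@B4, d@B2, e@B3, f@B1}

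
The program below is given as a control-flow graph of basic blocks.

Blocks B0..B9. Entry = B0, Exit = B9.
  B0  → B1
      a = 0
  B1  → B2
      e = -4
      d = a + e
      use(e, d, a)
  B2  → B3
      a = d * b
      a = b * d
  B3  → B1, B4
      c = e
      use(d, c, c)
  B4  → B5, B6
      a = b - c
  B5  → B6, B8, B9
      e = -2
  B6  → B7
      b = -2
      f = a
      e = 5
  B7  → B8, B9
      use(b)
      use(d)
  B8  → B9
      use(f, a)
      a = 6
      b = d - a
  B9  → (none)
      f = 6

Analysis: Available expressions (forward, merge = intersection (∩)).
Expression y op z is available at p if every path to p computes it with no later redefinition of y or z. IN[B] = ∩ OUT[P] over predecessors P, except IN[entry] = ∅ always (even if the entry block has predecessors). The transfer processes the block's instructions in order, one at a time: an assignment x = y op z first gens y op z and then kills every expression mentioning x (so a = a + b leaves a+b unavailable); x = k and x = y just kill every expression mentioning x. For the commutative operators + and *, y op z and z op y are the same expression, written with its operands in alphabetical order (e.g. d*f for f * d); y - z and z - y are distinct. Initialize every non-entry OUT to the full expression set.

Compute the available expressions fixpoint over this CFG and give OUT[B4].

Per-block solution:
  B0:   IN={}   OUT={}
  B1:   IN={}   OUT={a+e}
  B2:   IN={a+e}   OUT={b*d}
  B3:   IN={b*d}   OUT={b*d}
  B4:   IN={b*d}   OUT={b*d, b-c}
  B5:   IN={b*d, b-c}   OUT={b*d, b-c}
  B6:   IN={b*d, b-c}   OUT={}
  B7:   IN={}   OUT={}
  B8:   IN={}   OUT={d-a}
  B9:   IN={}   OUT={}

Merge at B4: IN[B4] = OUT[B3] = {b*d}
Applying B4's transfer function to that IN value gives OUT[B4] (row B4 above).

Answer: {b*d, b-c}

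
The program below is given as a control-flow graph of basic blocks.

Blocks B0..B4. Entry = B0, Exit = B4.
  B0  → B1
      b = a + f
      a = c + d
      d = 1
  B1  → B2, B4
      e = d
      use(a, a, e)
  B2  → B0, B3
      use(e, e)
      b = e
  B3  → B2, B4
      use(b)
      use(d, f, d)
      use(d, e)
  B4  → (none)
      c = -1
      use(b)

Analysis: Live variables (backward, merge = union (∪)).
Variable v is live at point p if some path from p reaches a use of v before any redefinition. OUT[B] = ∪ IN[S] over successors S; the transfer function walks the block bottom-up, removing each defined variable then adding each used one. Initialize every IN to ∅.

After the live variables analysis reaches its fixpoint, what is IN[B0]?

Per-block solution:
  B0:   IN={a, c, d, f}   OUT={a, b, c, d, f}
  B1:   IN={a, b, c, d, f}   OUT={a, b, c, d, e, f}
  B2:   IN={a, c, d, e, f}   OUT={a, b, c, d, e, f}
  B3:   IN={a, b, c, d, e, f}   OUT={a, b, c, d, e, f}
  B4:   IN={b}   OUT={}

Merge at B0: OUT[B0] = IN[B1] = {a, b, c, d, f}
Applying B0's transfer function to that OUT value gives IN[B0] (row B0 above).

Answer: {a, c, d, f}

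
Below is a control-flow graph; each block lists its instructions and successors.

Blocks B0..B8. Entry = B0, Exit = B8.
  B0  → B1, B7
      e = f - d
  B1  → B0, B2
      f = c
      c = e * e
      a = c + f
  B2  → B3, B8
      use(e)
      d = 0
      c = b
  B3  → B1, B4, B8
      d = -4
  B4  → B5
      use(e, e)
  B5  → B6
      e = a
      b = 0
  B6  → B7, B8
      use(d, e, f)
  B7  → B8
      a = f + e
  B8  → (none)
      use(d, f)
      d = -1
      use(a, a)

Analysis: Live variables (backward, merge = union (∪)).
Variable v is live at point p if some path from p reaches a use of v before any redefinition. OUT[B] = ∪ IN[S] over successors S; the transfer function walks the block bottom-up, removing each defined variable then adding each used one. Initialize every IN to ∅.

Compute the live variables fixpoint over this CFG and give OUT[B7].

Converged values:
  B0:   IN={b, c, d, f}   OUT={b, c, d, e, f}
  B1:   IN={b, c, d, e}   OUT={a, b, c, d, e, f}
  B2:   IN={a, b, e, f}   OUT={a, b, c, d, e, f}
  B3:   IN={a, b, c, e, f}   OUT={a, b, c, d, e, f}
  B4:   IN={a, d, e, f}   OUT={a, d, f}
  B5:   IN={a, d, f}   OUT={a, d, e, f}
  B6:   IN={a, d, e, f}   OUT={a, d, e, f}
  B7:   IN={d, e, f}   OUT={a, d, f}
  B8:   IN={a, d, f}   OUT={}

Merge at B7: OUT[B7] = IN[B8] = {a, d, f}

Answer: {a, d, f}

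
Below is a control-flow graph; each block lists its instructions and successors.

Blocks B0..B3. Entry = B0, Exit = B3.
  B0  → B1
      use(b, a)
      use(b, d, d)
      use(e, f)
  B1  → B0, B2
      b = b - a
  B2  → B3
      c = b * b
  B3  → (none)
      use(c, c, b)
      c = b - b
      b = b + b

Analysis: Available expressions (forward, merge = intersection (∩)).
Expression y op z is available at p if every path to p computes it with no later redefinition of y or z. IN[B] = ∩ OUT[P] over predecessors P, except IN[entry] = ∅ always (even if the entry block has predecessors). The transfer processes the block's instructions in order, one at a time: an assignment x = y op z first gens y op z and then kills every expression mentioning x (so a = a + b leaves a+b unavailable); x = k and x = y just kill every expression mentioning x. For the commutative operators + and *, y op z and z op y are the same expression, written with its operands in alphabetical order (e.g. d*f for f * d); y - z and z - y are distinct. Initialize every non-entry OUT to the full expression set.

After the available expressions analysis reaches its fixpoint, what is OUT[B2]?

Per-block solution:
  B0: | IN={} | OUT={}
  B1: | IN={} | OUT={}
  B2: | IN={} | OUT={b*b}
  B3: | IN={b*b} | OUT={}

Merge at B2: IN[B2] = OUT[B1] = {}
Applying B2's transfer function to that IN value gives OUT[B2] (row B2 above).

Answer: {b*b}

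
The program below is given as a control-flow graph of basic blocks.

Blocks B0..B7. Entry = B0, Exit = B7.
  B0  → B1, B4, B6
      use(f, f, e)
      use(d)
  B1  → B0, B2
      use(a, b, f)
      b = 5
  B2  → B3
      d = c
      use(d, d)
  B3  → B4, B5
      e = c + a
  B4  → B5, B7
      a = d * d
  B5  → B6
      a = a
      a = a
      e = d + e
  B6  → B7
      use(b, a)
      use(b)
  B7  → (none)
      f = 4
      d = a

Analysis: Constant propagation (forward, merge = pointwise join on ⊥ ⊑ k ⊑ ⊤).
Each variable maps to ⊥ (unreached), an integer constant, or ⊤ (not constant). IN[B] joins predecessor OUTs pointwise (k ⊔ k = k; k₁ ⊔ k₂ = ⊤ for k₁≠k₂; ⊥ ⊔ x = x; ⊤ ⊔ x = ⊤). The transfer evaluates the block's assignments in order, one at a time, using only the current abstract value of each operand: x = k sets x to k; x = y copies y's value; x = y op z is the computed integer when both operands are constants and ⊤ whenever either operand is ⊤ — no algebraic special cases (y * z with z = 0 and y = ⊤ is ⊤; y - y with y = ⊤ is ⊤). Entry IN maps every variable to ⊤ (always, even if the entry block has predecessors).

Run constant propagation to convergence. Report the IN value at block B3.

Answer: {a: ⊤, b: 5, c: ⊤, d: ⊤, e: ⊤, f: ⊤}

Trace:
Converged values:
  B0:  IN=(all ⊤)  OUT=(all ⊤)
  B1:  IN=(all ⊤)  OUT={b:5; rest ⊤}
  B2:  IN={b:5; rest ⊤}  OUT={b:5; rest ⊤}
  B3:  IN={b:5; rest ⊤}  OUT={b:5; rest ⊤}
  B4:  IN=(all ⊤)  OUT=(all ⊤)
  B5:  IN=(all ⊤)  OUT=(all ⊤)
  B6:  IN=(all ⊤)  OUT=(all ⊤)
  B7:  IN=(all ⊤)  OUT={f:4; rest ⊤}

Merge at B3: IN[B3] = OUT[B2] = {a: ⊤, b: 5, c: ⊤, d: ⊤, e: ⊤, f: ⊤}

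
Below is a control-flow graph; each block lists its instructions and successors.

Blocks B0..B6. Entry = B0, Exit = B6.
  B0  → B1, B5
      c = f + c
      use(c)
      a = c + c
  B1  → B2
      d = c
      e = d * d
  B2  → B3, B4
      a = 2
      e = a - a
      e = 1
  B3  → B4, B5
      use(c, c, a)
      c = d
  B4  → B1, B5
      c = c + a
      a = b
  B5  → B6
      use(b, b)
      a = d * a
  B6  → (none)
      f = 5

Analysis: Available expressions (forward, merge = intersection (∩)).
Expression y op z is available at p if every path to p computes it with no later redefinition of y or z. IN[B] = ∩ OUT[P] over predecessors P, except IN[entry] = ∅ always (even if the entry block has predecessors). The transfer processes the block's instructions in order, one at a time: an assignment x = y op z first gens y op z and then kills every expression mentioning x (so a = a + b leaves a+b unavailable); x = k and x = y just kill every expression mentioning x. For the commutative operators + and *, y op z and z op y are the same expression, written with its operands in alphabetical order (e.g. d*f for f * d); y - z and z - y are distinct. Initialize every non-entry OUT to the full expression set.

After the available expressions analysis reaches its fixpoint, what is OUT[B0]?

Fixpoint table:
  B0:  IN={}  OUT={c+c}
  B1:  IN={}  OUT={d*d}
  B2:  IN={d*d}  OUT={a-a, d*d}
  B3:  IN={a-a, d*d}  OUT={a-a, d*d}
  B4:  IN={a-a, d*d}  OUT={d*d}
  B5:  IN={}  OUT={}
  B6:  IN={}  OUT={}

B0 is the boundary node: IN[B0] = {}
Applying B0's transfer function to that IN value gives OUT[B0] (row B0 above).

Answer: {c+c}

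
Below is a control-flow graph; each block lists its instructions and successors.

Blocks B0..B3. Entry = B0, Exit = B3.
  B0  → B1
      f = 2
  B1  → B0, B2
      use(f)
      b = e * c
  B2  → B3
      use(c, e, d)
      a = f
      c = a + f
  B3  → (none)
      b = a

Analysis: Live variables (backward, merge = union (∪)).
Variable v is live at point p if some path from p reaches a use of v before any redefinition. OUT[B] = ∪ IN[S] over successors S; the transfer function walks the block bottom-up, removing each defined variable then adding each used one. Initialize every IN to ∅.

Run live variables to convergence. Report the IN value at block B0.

Answer: {c, d, e}

Trace:
Converged values:
  B0: | IN={c, d, e} | OUT={c, d, e, f}
  B1: | IN={c, d, e, f} | OUT={c, d, e, f}
  B2: | IN={c, d, e, f} | OUT={a}
  B3: | IN={a} | OUT={}

Merge at B0: OUT[B0] = IN[B1] = {c, d, e, f}
Applying B0's transfer function to that OUT value gives IN[B0] (row B0 above).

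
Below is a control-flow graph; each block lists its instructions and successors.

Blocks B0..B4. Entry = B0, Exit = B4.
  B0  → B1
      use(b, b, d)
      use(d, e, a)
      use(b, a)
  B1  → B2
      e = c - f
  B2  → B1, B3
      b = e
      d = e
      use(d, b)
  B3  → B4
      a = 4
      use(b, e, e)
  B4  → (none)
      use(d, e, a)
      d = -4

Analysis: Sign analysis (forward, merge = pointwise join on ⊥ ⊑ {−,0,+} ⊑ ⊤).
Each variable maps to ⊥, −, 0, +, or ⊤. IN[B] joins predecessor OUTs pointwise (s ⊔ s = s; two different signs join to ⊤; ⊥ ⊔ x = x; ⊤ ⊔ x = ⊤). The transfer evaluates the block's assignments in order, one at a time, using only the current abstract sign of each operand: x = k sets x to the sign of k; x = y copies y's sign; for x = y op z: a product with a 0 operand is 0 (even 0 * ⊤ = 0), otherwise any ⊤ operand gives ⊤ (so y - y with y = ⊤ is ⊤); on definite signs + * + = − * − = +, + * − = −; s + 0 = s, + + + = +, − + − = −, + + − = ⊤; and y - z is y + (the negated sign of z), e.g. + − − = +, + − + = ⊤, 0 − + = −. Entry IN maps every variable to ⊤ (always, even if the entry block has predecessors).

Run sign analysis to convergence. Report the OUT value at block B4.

Fixpoint table:
  B0:   IN=(all ⊤)   OUT=(all ⊤)
  B1:   IN=(all ⊤)   OUT=(all ⊤)
  B2:   IN=(all ⊤)   OUT=(all ⊤)
  B3:   IN=(all ⊤)   OUT={a:+; rest ⊤}
  B4:   IN={a:+; rest ⊤}   OUT={a:+, d:-; rest ⊤}

Merge at B4: IN[B4] = OUT[B3] = {a: +, b: ⊤, c: ⊤, d: ⊤, e: ⊤, f: ⊤}
Applying B4's transfer function to that IN value gives OUT[B4] (row B4 above).

Answer: {a: +, b: ⊤, c: ⊤, d: -, e: ⊤, f: ⊤}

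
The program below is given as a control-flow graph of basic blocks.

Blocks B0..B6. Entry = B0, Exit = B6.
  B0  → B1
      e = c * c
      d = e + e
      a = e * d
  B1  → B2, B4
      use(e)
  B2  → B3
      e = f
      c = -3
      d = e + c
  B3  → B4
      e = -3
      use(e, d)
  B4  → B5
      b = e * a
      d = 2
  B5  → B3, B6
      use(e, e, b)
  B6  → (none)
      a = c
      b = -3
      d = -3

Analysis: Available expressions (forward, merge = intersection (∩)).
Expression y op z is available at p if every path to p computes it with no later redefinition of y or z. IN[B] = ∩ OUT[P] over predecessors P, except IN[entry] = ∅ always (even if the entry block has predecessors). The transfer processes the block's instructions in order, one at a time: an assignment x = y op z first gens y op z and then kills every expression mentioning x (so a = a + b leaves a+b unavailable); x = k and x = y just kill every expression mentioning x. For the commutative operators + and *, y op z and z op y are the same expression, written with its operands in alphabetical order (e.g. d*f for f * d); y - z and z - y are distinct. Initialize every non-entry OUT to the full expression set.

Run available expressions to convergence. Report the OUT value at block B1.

Answer: {c*c, d*e, e+e}

Working:
Converged values:
  B0:   IN={}   OUT={c*c, d*e, e+e}
  B1:   IN={c*c, d*e, e+e}   OUT={c*c, d*e, e+e}
  B2:   IN={c*c, d*e, e+e}   OUT={c+e}
  B3:   IN={}   OUT={}
  B4:   IN={}   OUT={a*e}
  B5:   IN={a*e}   OUT={a*e}
  B6:   IN={a*e}   OUT={}

Merge at B1: IN[B1] = OUT[B0] = {c*c, d*e, e+e}
Applying B1's transfer function to that IN value gives OUT[B1] (row B1 above).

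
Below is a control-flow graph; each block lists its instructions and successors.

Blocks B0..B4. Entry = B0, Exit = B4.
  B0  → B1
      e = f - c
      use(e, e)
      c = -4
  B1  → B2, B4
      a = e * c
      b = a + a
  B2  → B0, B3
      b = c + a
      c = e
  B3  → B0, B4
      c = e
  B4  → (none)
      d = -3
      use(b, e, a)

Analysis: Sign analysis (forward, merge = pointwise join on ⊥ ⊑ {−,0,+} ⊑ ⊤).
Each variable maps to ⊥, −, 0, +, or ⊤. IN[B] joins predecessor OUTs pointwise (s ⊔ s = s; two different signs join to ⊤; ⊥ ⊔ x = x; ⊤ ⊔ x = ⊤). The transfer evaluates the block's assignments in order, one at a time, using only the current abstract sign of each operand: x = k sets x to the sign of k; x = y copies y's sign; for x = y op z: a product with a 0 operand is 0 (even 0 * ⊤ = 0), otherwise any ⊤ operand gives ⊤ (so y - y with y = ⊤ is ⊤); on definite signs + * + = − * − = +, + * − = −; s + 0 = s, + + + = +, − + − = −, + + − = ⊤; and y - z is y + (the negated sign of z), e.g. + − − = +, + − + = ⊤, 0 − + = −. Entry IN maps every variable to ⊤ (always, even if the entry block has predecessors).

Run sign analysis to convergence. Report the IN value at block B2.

Converged values:
  B0: | IN=(all ⊤) | OUT={c:-; rest ⊤}
  B1: | IN={c:-; rest ⊤} | OUT={c:-; rest ⊤}
  B2: | IN={c:-; rest ⊤} | OUT=(all ⊤)
  B3: | IN=(all ⊤) | OUT=(all ⊤)
  B4: | IN=(all ⊤) | OUT={d:-; rest ⊤}

Merge at B2: IN[B2] = OUT[B1] = {a: ⊤, b: ⊤, c: -, d: ⊤, e: ⊤, f: ⊤}

Answer: {a: ⊤, b: ⊤, c: -, d: ⊤, e: ⊤, f: ⊤}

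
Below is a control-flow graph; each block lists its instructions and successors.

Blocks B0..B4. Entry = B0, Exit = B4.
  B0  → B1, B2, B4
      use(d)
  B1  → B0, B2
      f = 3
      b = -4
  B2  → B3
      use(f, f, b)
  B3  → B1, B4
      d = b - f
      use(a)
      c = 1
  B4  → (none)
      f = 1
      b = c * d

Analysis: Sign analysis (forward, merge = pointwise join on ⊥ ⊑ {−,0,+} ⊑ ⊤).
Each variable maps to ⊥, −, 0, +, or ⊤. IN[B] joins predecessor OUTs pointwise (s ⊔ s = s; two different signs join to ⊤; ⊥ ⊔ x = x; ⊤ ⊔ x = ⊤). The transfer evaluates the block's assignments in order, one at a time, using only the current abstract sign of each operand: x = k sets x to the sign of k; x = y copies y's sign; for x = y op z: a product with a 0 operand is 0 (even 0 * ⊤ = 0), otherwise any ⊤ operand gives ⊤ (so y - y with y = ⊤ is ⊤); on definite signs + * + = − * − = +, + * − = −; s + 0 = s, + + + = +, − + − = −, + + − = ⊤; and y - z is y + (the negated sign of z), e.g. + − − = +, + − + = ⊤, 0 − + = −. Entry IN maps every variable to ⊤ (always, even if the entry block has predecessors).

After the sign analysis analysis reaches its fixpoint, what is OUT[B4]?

Fixpoint table:
  B0:  IN=(all ⊤)  OUT=(all ⊤)
  B1:  IN=(all ⊤)  OUT={b:-, f:+; rest ⊤}
  B2:  IN=(all ⊤)  OUT=(all ⊤)
  B3:  IN=(all ⊤)  OUT={c:+; rest ⊤}
  B4:  IN=(all ⊤)  OUT={f:+; rest ⊤}

Merge at B4: IN[B4] = OUT[B0] ⊔ OUT[B3] = {a: ⊤, b: ⊤, c: ⊤, d: ⊤, e: ⊤, f: ⊤}
Applying B4's transfer function to that IN value gives OUT[B4] (row B4 above).

Answer: {a: ⊤, b: ⊤, c: ⊤, d: ⊤, e: ⊤, f: +}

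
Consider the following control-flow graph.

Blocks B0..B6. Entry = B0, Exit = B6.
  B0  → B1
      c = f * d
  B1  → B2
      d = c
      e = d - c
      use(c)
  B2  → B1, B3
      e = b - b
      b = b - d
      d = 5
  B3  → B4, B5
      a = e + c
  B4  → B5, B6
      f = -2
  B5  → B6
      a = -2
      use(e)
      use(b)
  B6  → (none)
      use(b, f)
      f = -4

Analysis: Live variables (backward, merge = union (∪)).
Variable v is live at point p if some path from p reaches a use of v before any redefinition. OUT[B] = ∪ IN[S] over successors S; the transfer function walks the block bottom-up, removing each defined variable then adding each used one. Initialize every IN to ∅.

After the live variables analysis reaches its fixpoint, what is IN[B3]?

Per-block solution:
  B0: | IN={b, d, f} | OUT={b, c, f}
  B1: | IN={b, c, f} | OUT={b, c, d, f}
  B2: | IN={b, c, d, f} | OUT={b, c, e, f}
  B3: | IN={b, c, e, f} | OUT={b, e, f}
  B4: | IN={b, e} | OUT={b, e, f}
  B5: | IN={b, e, f} | OUT={b, f}
  B6: | IN={b, f} | OUT={}

Merge at B3: OUT[B3] = IN[B4] ⊔ IN[B5] = {b, e, f}
Applying B3's transfer function to that OUT value gives IN[B3] (row B3 above).

Answer: {b, c, e, f}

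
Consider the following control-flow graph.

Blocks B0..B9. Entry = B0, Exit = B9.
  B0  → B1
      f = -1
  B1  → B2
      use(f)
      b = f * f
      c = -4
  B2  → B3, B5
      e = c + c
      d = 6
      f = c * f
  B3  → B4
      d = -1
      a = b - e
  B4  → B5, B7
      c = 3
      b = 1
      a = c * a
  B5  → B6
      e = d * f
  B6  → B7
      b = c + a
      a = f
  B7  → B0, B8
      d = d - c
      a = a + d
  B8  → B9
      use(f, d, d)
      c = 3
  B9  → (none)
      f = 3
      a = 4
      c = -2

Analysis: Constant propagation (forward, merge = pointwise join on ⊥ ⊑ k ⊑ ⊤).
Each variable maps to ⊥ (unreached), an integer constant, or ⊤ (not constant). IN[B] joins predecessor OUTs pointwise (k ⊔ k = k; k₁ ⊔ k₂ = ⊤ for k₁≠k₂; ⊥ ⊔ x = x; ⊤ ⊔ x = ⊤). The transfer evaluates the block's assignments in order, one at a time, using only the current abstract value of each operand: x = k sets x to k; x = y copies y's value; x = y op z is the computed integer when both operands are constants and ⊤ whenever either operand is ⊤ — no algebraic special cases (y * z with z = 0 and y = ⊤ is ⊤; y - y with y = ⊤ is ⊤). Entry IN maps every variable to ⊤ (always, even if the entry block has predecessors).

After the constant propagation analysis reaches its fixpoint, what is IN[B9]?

Converged values:
  B0:   IN=(all ⊤)   OUT={f:-1; rest ⊤}
  B1:   IN={f:-1; rest ⊤}   OUT={b:1, c:-4, f:-1; rest ⊤}
  B2:   IN={b:1, c:-4, f:-1; rest ⊤}   OUT={b:1, c:-4, d:6, e:-8, f:4; rest ⊤}
  B3:   IN={b:1, c:-4, d:6, e:-8, f:4; rest ⊤}   OUT={a:9, b:1, c:-4, d:-1, e:-8, f:4; rest ⊤}
  B4:   IN={a:9, b:1, c:-4, d:-1, e:-8, f:4; rest ⊤}   OUT={a:27, b:1, c:3, d:-1, e:-8, f:4; rest ⊤}
  B5:   IN={b:1, e:-8, f:4; rest ⊤}   OUT={b:1, f:4; rest ⊤}
  B6:   IN={b:1, f:4; rest ⊤}   OUT={a:4, f:4; rest ⊤}
  B7:   IN={f:4; rest ⊤}   OUT={f:4; rest ⊤}
  B8:   IN={f:4; rest ⊤}   OUT={c:3, f:4; rest ⊤}
  B9:   IN={c:3, f:4; rest ⊤}   OUT={a:4, c:-2, f:3; rest ⊤}

Merge at B9: IN[B9] = OUT[B8] = {a: ⊤, b: ⊤, c: 3, d: ⊤, e: ⊤, f: 4}

Answer: {a: ⊤, b: ⊤, c: 3, d: ⊤, e: ⊤, f: 4}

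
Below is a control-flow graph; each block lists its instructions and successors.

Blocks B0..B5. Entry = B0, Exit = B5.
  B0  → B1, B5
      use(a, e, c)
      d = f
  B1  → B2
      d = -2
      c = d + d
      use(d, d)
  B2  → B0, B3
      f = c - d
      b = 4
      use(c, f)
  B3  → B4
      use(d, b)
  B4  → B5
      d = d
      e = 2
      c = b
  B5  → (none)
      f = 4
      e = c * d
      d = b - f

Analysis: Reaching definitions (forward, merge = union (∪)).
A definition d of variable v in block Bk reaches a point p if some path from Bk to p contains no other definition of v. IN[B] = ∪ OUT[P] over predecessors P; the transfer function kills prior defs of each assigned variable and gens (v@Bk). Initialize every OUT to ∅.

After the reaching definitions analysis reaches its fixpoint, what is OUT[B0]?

Fixpoint table:
  B0:   IN={b@B2, c@B1, d@B1, f@B2}   OUT={b@B2, c@B1, d@B0, f@B2}
  B1:   IN={b@B2, c@B1, d@B0, f@B2}   OUT={b@B2, c@B1, d@B1, f@B2}
  B2:   IN={b@B2, c@B1, d@B1, f@B2}   OUT={b@B2, c@B1, d@B1, f@B2}
  B3:   IN={b@B2, c@B1, d@B1, f@B2}   OUT={b@B2, c@B1, d@B1, f@B2}
  B4:   IN={b@B2, c@B1, d@B1, f@B2}   OUT={b@B2, c@B4, d@B4, e@B4, f@B2}
  B5:   IN={b@B2, c@B1, c@B4, d@B0, d@B4, e@B4, f@B2}   OUT={b@B2, c@B1, c@B4, d@B5, e@B5, f@B5}

Merge at B0 (entry node, so the boundary value {} is joined with the incoming edge(s)): IN[B0] = {} ⊔ OUT[B2] = {b@B2, c@B1, d@B1, f@B2}
Applying B0's transfer function to that IN value gives OUT[B0] (row B0 above).

Answer: {b@B2, c@B1, d@B0, f@B2}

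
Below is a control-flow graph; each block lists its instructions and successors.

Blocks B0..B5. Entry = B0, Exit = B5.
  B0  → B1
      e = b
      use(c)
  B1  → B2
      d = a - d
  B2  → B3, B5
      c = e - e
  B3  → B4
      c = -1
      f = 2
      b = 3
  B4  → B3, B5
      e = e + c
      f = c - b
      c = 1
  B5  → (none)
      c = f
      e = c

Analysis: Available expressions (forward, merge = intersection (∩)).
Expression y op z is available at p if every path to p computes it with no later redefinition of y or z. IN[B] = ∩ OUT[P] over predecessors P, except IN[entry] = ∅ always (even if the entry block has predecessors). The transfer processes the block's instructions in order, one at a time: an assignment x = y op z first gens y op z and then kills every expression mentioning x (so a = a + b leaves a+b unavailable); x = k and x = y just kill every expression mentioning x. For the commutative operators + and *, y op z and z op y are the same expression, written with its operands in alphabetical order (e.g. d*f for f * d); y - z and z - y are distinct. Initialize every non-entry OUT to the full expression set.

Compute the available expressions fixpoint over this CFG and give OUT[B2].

Converged values:
  B0:  IN={}  OUT={}
  B1:  IN={}  OUT={}
  B2:  IN={}  OUT={e-e}
  B3:  IN={}  OUT={}
  B4:  IN={}  OUT={}
  B5:  IN={}  OUT={}

Merge at B2: IN[B2] = OUT[B1] = {}
Applying B2's transfer function to that IN value gives OUT[B2] (row B2 above).

Answer: {e-e}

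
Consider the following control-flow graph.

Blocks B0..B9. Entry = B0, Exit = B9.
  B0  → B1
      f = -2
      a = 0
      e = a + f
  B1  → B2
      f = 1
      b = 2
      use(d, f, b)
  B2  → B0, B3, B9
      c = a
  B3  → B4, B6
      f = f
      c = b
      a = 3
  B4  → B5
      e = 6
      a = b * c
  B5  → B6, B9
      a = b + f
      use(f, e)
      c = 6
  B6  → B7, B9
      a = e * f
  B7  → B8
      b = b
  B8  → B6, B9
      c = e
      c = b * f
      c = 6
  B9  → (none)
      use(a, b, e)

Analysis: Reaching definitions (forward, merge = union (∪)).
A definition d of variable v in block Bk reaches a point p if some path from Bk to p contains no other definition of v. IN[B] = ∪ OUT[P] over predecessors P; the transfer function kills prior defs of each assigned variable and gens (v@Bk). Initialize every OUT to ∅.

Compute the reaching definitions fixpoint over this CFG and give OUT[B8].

Converged values:
  B0:  IN={a@B0, b@B1, c@B2, e@B0, f@B1}  OUT={a@B0, b@B1, c@B2, e@B0, f@B0}
  B1:  IN={a@B0, b@B1, c@B2, e@B0, f@B0}  OUT={a@B0, b@B1, c@B2, e@B0, f@B1}
  B2:  IN={a@B0, b@B1, c@B2, e@B0, f@B1}  OUT={a@B0, b@B1, c@B2, e@B0, f@B1}
  B3:  IN={a@B0, b@B1, c@B2, e@B0, f@B1}  OUT={a@B3, b@B1, c@B3, e@B0, f@B3}
  B4:  IN={a@B3, b@B1, c@B3, e@B0, f@B3}  OUT={a@B4, b@B1, c@B3, e@B4, f@B3}
  B5:  IN={a@B4, b@B1, c@B3, e@B4, f@B3}  OUT={a@B5, b@B1, c@B5, e@B4, f@B3}
  B6:  IN={a@B3, a@B5, a@B6, b@B1, b@B7, c@B3, c@B5, c@B8, e@B0, e@B4, f@B3}  OUT={a@B6, b@B1, b@B7, c@B3, c@B5, c@B8, e@B0, e@B4, f@B3}
  B7:  IN={a@B6, b@B1, b@B7, c@B3, c@B5, c@B8, e@B0, e@B4, f@B3}  OUT={a@B6, b@B7, c@B3, c@B5, c@B8, e@B0, e@B4, f@B3}
  B8:  IN={a@B6, b@B7, c@B3, c@B5, c@B8, e@B0, e@B4, f@B3}  OUT={a@B6, b@B7, c@B8, e@B0, e@B4, f@B3}
  B9:  IN={a@B0, a@B5, a@B6, b@B1, b@B7, c@B2, c@B3, c@B5, c@B8, e@B0, e@B4, f@B1, f@B3}  OUT={a@B0, a@B5, a@B6, b@B1, b@B7, c@B2, c@B3, c@B5, c@B8, e@B0, e@B4, f@B1, f@B3}

Merge at B8: IN[B8] = OUT[B7] = {a@B6, b@B7, c@B3, c@B5, c@B8, e@B0, e@B4, f@B3}
Applying B8's transfer function to that IN value gives OUT[B8] (row B8 above).

Answer: {a@B6, b@B7, c@B8, e@B0, e@B4, f@B3}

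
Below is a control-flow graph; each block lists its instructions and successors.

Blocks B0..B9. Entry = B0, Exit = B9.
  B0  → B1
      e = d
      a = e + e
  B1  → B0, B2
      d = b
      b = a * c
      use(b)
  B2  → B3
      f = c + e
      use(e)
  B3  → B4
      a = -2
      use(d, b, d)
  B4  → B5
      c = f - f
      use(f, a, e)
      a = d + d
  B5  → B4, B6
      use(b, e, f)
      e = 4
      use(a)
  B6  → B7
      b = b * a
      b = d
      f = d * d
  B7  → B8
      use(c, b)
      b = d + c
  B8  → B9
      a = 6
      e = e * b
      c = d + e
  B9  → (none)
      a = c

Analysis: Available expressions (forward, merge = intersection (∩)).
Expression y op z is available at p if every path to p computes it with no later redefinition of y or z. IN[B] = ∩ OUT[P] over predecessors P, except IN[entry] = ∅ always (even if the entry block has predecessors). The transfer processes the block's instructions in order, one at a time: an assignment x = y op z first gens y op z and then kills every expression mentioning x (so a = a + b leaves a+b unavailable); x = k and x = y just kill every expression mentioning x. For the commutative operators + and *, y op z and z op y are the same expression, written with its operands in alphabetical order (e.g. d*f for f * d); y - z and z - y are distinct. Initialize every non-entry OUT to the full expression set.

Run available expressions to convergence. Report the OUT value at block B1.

Fixpoint table:
  B0:  IN={}  OUT={e+e}
  B1:  IN={e+e}  OUT={a*c, e+e}
  B2:  IN={a*c, e+e}  OUT={a*c, c+e, e+e}
  B3:  IN={a*c, c+e, e+e}  OUT={c+e, e+e}
  B4:  IN={}  OUT={d+d, f-f}
  B5:  IN={d+d, f-f}  OUT={d+d, f-f}
  B6:  IN={d+d, f-f}  OUT={d*d, d+d}
  B7:  IN={d*d, d+d}  OUT={c+d, d*d, d+d}
  B8:  IN={c+d, d*d, d+d}  OUT={d*d, d+d, d+e}
  B9:  IN={d*d, d+d, d+e}  OUT={d*d, d+d, d+e}

Merge at B1: IN[B1] = OUT[B0] = {e+e}
Applying B1's transfer function to that IN value gives OUT[B1] (row B1 above).

Answer: {a*c, e+e}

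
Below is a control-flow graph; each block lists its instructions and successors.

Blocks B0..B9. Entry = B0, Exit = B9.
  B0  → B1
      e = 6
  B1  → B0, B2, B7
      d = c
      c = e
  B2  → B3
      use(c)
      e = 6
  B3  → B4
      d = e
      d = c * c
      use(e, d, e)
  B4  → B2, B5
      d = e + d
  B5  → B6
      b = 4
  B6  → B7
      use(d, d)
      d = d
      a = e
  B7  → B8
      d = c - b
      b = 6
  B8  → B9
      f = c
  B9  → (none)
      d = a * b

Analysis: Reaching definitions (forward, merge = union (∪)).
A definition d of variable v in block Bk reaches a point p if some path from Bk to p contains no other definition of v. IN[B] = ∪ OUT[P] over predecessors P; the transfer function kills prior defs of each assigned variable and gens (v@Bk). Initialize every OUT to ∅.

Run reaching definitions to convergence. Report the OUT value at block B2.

Converged values:
  B0:   IN={c@B1, d@B1, e@B0}   OUT={c@B1, d@B1, e@B0}
  B1:   IN={c@B1, d@B1, e@B0}   OUT={c@B1, d@B1, e@B0}
  B2:   IN={c@B1, d@B1, d@B4, e@B0, e@B2}   OUT={c@B1, d@B1, d@B4, e@B2}
  B3:   IN={c@B1, d@B1, d@B4, e@B2}   OUT={c@B1, d@B3, e@B2}
  B4:   IN={c@B1, d@B3, e@B2}   OUT={c@B1, d@B4, e@B2}
  B5:   IN={c@B1, d@B4, e@B2}   OUT={b@B5, c@B1, d@B4, e@B2}
  B6:   IN={b@B5, c@B1, d@B4, e@B2}   OUT={a@B6, b@B5, c@B1, d@B6, e@B2}
  B7:   IN={a@B6, b@B5, c@B1, d@B1, d@B6, e@B0, e@B2}   OUT={a@B6, b@B7, c@B1, d@B7, e@B0, e@B2}
  B8:   IN={a@B6, b@B7, c@B1, d@B7, e@B0, e@B2}   OUT={a@B6, b@B7, c@B1, d@B7, e@B0, e@B2, f@B8}
  B9:   IN={a@B6, b@B7, c@B1, d@B7, e@B0, e@B2, f@B8}   OUT={a@B6, b@B7, c@B1, d@B9, e@B0, e@B2, f@B8}

Merge at B2: IN[B2] = OUT[B1] ⊔ OUT[B4] = {c@B1, d@B1, d@B4, e@B0, e@B2}
Applying B2's transfer function to that IN value gives OUT[B2] (row B2 above).

Answer: {c@B1, d@B1, d@B4, e@B2}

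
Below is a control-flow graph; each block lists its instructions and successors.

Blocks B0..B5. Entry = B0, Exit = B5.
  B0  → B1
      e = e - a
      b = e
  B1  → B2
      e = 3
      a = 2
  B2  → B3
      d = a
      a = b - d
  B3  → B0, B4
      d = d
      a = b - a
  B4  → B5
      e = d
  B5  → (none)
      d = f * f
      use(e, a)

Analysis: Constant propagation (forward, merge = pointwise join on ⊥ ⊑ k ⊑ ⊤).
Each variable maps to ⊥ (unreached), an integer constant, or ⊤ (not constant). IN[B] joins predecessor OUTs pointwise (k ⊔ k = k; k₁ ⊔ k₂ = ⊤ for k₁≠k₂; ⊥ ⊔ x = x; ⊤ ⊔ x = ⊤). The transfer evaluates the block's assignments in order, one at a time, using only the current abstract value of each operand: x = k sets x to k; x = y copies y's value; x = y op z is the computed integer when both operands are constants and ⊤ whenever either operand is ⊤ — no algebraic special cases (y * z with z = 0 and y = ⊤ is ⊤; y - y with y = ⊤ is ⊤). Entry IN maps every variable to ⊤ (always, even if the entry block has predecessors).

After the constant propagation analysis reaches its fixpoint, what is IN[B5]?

Per-block solution:
  B0:   IN=(all ⊤)   OUT=(all ⊤)
  B1:   IN=(all ⊤)   OUT={a:2, e:3; rest ⊤}
  B2:   IN={a:2, e:3; rest ⊤}   OUT={d:2, e:3; rest ⊤}
  B3:   IN={d:2, e:3; rest ⊤}   OUT={d:2, e:3; rest ⊤}
  B4:   IN={d:2, e:3; rest ⊤}   OUT={d:2, e:2; rest ⊤}
  B5:   IN={d:2, e:2; rest ⊤}   OUT={e:2; rest ⊤}

Merge at B5: IN[B5] = OUT[B4] = {a: ⊤, b: ⊤, c: ⊤, d: 2, e: 2, f: ⊤}

Answer: {a: ⊤, b: ⊤, c: ⊤, d: 2, e: 2, f: ⊤}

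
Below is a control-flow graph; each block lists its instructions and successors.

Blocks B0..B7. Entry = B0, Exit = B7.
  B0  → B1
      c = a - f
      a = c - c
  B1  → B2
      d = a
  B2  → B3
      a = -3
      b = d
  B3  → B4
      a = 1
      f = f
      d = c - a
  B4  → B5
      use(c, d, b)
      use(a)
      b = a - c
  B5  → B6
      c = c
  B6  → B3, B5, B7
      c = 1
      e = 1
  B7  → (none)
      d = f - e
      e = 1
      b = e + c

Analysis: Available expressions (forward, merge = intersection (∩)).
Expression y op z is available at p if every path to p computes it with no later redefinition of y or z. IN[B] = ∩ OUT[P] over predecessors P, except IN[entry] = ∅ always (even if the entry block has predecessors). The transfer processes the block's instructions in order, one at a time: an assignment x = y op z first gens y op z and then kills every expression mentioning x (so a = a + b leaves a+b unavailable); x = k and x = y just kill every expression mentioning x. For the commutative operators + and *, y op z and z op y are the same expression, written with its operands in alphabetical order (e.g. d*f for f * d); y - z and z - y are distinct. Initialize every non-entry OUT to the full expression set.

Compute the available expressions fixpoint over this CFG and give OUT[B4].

Converged values:
  B0:  IN={}  OUT={c-c}
  B1:  IN={c-c}  OUT={c-c}
  B2:  IN={c-c}  OUT={c-c}
  B3:  IN={}  OUT={c-a}
  B4:  IN={c-a}  OUT={a-c, c-a}
  B5:  IN={}  OUT={}
  B6:  IN={}  OUT={}
  B7:  IN={}  OUT={c+e}

Merge at B4: IN[B4] = OUT[B3] = {c-a}
Applying B4's transfer function to that IN value gives OUT[B4] (row B4 above).

Answer: {a-c, c-a}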